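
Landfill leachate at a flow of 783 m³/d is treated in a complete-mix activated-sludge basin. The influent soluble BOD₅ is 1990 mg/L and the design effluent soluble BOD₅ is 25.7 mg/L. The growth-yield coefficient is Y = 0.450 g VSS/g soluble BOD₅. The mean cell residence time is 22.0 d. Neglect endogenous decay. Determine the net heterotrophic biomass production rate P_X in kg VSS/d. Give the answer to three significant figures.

No decay correction is needed, so Y_obs = Y = 0.450.
ΔS = 1990 − 25.7 = 1964 mg/L, so the substrate removal rate is 783 × 1964/1000 = 1538 kg soluble BOD₅/d.
P_X = Y_obs · Q(S₀ − S) = 0.4500 × 1538 = 692.1 kg VSS/d.

P_X ≈ 692 kg VSS/d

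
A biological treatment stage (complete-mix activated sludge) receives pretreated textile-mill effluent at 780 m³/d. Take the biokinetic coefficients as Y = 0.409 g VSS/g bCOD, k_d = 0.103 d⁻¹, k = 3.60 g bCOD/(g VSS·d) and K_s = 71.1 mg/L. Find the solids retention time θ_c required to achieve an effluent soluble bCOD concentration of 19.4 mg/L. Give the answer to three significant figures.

Specific growth rate at S = 19.4 mg/L: μ = YkS/(K_s+S) = 0.409·3.60·19.4/(71.1+19.4) = 0.3156 d⁻¹.
1/θ_c = 0.3156 − 0.103 = 0.2126 d⁻¹, so θ_c = 4.703 d.

θ_c ≈ 4.70 d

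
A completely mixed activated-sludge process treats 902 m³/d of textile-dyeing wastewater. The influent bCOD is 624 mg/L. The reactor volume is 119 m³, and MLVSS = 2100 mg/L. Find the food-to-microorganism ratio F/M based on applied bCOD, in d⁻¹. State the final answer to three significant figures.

F/M ≈ 2.25 d⁻¹

F/M = Q·S₀ / (V·X) = 902 × 624 / (119.0 × 2100) = 2.252 g bCOD·(g VSS·d)⁻¹.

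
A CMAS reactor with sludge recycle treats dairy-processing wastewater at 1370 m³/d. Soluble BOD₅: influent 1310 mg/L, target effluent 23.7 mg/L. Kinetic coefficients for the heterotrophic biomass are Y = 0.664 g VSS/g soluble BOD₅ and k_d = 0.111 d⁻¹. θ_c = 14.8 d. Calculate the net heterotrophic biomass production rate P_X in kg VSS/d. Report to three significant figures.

Y_obs = Y / (1 + k_d θ_c) = 0.664 / (1 + 0.111 × 14.8) = 0.664 / 2.643 = 0.2512.
ΔS = 1310 − 23.7 = 1286 mg/L, so the substrate removal rate is 1370 × 1286/1000 = 1762 kg soluble BOD₅/d.
Biomass produced: P_X = Y_obs·Q·ΔS = 0.2512 × 1762 ≈ 442.8 kg VSS/d.

P_X ≈ 443 kg VSS/d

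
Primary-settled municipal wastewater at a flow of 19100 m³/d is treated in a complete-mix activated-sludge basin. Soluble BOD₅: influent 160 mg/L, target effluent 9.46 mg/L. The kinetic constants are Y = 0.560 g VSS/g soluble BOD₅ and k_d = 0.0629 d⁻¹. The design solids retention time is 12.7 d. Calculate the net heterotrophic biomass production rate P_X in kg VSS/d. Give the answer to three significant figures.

Correct the yield for decay: Y_obs = Y/(1 + k_d θ_c) = 0.560 / (1 + 0.0629 × 12.7) = 0.560 / 1.799 = 0.3113.
Substrate removed = Q·(S₀ − S) = 19100 m³/d × (160 − 9.46) g/m³ = 2.88×10^6 g/d = 2875 kg/d.
P_X = Y_obs · Q(S₀ − S) = 0.3113 × 2875 = 895.1 kg VSS/d.

P_X ≈ 895 kg VSS/d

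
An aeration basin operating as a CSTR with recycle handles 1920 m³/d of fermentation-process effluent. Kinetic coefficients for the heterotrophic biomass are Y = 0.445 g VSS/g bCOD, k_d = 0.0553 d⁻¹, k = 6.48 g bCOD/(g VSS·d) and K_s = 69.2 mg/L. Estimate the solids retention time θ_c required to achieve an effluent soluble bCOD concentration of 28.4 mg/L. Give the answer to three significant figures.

From 1/θ_c = Y·k·S/(K_s + S) − k_d: Y·k·S/(K_s+S) = 0.445 × 6.48 × 28.4 / (69.2 + 28.4) = 0.8391 d⁻¹.
1/θ_c = 0.8391 − 0.0553 = 0.7838 d⁻¹, so θ_c = 1.276 d.

θ_c ≈ 1.28 d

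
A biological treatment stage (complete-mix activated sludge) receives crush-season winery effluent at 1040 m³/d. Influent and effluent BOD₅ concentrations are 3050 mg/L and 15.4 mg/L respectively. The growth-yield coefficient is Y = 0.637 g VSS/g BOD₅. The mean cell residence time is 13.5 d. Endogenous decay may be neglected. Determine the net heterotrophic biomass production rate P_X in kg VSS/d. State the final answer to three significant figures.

Since k_d ≈ 0, Y_obs = Y = 0.637 g VSS/g BOD₅.
Substrate removed = Q·(S₀ − S) = 1040 m³/d × (3050 − 15.4) g/m³ = 3.16×10^6 g/d = 3156 kg/d.
P_X = Y_obs · Q(S₀ − S) = 0.6370 × 3156 = 2010 kg VSS/d.

P_X ≈ 2010 kg VSS/d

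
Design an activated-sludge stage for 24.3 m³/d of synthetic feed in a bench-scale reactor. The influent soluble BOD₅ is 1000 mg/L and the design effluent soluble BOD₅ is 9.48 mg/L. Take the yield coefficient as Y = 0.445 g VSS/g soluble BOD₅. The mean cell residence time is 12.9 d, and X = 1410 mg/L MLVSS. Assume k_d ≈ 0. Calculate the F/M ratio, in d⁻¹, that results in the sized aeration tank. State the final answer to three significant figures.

F/M ≈ 0.176 d⁻¹

Biomass mass balance (decay neglected): V·X = Y·Q·(S₀ − S)·θ_c, so V = 0.445 × 24.3 × (1000 − 9.48) × 12.9 / 1410 = 97.99 m³.
Food-to-microorganism ratio F/M = Q S₀ / (V X) = 24.3 × 1000 / (97.99 × 1410) = 0.1759 d⁻¹.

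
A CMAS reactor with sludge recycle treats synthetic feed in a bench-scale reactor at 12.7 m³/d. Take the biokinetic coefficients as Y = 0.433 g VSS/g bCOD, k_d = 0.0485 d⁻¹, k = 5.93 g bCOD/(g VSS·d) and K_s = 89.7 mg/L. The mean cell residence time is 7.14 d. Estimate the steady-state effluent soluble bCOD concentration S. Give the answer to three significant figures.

Effluent substrate depends only on kinetics and SRT: S = K_s(1 + k_d θ_c) / [θ_c(Yk − k_d) − 1] = 89.7 × (1 + 0.0485 × 7.14) / [7.14 × (0.433 × 5.93 − 0.0485) − 1] = 120.8 / 16.99 = 7.109 mg/L.

S ≈ 7.11 mg/L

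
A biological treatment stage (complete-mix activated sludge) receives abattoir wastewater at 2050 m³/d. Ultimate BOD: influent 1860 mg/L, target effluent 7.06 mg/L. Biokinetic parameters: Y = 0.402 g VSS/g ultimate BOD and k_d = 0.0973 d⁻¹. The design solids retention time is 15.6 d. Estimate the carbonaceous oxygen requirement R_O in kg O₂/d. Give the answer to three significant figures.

R_O ≈ 2940 kg O₂/d

Observed yield with endogenous decay: Y_obs = Y / (1 + k_d·θ_c) = 0.402 / (1 + 0.0973 × 15.6) = 0.402 / 2.518 = 0.1597 g VSS/g ultimate BOD.
Substrate removed = Q·(S₀ − S) = 2050 m³/d × (1860 − 7.06) g/m³ = 3.8×10^6 g/d = 3799 kg/d.
Net sludge production P_X = 0.1597 × 3799 = 606.5 kg VSS/d.
Carbonaceous O₂ demand = substrate oxidised − cell-mass equivalent = 3799 − 1.42 × 606.5 = 2937 kg O₂/d.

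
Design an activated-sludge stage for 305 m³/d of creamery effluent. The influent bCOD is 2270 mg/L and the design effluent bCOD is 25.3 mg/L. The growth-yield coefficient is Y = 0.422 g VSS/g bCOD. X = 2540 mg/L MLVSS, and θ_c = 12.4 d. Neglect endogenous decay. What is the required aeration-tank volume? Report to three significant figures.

V ≈ 1410 m³

With k_d = 0 the design equation reduces to V = Y Q (S₀−S) θ_c / X = 0.422 × 305 × (2270 − 25.3) × 12.4 / 2540 = 1410 m³.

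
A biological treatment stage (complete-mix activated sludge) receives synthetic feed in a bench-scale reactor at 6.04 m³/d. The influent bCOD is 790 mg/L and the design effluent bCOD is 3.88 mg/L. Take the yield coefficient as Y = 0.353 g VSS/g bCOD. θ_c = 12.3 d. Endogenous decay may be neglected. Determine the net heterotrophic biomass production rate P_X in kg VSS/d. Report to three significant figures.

P_X ≈ 1.68 kg VSS/d

With endogenous decay neglected, the observed yield equals the true yield: Y_obs = Y = 0.353 g VSS/g bCOD.
ΔS = 790 − 3.88 = 786.1 mg/L, so the substrate removal rate is 6.04 × 786.1/1000 = 4.748 kg bCOD/d.
Biomass produced: P_X = Y_obs·Q·ΔS = 0.3530 × 4.748 ≈ 1.676 kg VSS/d.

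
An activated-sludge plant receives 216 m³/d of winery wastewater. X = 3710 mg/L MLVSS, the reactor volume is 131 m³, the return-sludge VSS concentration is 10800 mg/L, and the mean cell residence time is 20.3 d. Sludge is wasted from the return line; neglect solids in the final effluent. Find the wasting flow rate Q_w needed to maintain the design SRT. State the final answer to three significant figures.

Q_w ≈ 2.22 m³/d

θ_c = V·X/(Q_w·X_r) when wasting from the recycle, so Q_w = V·X/(θ_c·X_r) = 131.0 × 3710 / (20.3 × 10800) = 2.217 m³/d.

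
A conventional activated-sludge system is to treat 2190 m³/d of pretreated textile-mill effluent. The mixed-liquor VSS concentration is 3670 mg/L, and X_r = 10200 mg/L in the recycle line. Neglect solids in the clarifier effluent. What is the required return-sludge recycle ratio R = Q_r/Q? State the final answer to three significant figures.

Mass balance around the secondary clarifier (neglecting effluent solids): R = X / (X_r − X) = 3670 / (10200 − 3670) = 0.5620.

R ≈ 0.562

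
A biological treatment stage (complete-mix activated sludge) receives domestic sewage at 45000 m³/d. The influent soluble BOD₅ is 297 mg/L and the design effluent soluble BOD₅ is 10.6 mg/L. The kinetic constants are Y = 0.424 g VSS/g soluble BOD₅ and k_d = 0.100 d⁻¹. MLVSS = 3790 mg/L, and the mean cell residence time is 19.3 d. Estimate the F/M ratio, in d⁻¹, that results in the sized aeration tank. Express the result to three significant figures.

F/M ≈ 0.371 d⁻¹

Steady-state biomass mass balance: V·X·(1 + k_d·θ_c) = Y·Q·(S₀ − S)·θ_c, so V = 0.424 × 45000 × (297 − 10.6) × 19.3 / [3790 × (1 + 0.100 × 19.3)] = 1.05×10^8 / 11105 = 9497 m³.
F/M = applied load / biomass = Q·S₀/(V·X) = 45000 × 297 / (9497 × 3790) = 0.3713 d⁻¹.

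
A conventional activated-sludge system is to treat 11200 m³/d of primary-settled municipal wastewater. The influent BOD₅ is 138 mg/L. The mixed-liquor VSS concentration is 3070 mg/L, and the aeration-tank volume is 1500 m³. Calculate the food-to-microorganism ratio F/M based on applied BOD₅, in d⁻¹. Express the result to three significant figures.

F/M ≈ 0.336 d⁻¹

F/M = applied load / biomass = Q·S₀/(V·X) = 11200 × 138 / (1500 × 3070) = 0.3356 d⁻¹.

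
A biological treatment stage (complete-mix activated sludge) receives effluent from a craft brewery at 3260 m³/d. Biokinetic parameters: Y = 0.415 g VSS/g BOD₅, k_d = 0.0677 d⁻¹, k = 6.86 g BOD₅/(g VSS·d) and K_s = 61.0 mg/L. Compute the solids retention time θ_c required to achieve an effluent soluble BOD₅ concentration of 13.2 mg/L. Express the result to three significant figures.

From 1/θ_c = Y·k·S/(K_s + S) − k_d: Y·k·S/(K_s+S) = 0.415 × 6.86 × 13.2 / (61.0 + 13.2) = 0.5065 d⁻¹.
Then 1/θ_c = μ − k_d = 0.5065 − 0.0677 = 0.4388 d⁻¹, giving θ_c = 2.279 d.

θ_c ≈ 2.28 d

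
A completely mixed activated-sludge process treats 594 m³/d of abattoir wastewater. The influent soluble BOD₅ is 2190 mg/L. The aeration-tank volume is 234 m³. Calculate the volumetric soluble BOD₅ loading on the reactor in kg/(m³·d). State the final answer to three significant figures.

L_v ≈ 5.56 kg soluble BOD₅/(m³·d)

Applied soluble BOD₅ load per unit volume = Q·S₀/V = (594 × 2190/1000)/234.0 = 5.559 kg soluble BOD₅·m⁻³·d⁻¹.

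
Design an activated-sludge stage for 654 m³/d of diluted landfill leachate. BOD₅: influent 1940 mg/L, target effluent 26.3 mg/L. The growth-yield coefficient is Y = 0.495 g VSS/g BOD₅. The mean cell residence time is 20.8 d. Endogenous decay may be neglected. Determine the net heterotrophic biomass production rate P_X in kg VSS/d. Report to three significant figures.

P_X ≈ 620 kg VSS/d

With endogenous decay neglected, the observed yield equals the true yield: Y_obs = Y = 0.495 g VSS/g BOD₅.
Q·(S₀ − S) = 654 × (1940 − 26.3) × 10⁻³ = 1252 kg/d removed.
So the net sludge growth is P_X = 0.4950 × 1252 = 619.5 kg VSS/d.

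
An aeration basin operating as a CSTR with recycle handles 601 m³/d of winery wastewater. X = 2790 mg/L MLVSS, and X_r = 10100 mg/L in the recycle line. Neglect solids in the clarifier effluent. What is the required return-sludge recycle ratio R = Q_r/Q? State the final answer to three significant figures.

R = Q_r/Q = X/(X_r − X) = 2790 / (10100 − 2790) = 0.3817.

R ≈ 0.382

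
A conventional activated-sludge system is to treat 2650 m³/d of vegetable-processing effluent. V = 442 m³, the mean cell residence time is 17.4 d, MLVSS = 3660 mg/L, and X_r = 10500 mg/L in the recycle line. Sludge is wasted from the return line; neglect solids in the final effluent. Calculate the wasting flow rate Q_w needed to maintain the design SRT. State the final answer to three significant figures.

Wasting from the return line (neglecting effluent solids): Q_w = V·X / (θ_c·X_r) = 442.0 × 3660 / (17.4 × 10500) = 8.855 m³/d.

Q_w ≈ 8.85 m³/d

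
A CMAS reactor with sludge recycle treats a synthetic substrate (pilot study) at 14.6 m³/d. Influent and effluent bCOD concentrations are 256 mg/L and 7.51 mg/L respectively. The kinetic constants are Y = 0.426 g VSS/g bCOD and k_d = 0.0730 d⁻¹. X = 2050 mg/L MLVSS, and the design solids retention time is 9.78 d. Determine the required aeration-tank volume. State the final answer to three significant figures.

V ≈ 4.30 m³

From the SRT design equation V = Y Q (S₀−S) θ_c / [X (1 + k_d θ_c)] = 0.426 × 14.6 × (256 − 7.51) × 9.78 / [2050 × (1 + 0.0730 × 9.78)] = 1.51×10^4 / 3514 = 4.302 m³.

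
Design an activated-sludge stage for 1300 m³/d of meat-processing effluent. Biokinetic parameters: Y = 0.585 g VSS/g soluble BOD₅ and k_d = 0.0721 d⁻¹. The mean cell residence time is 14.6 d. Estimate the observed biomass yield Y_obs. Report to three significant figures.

Y_obs ≈ 0.285 g VSS/g soluble BOD₅

Y_obs = Y / (1 + k_d θ_c) = 0.585 / (1 + 0.0721 × 14.6) = 0.585 / 2.053 = 0.2850.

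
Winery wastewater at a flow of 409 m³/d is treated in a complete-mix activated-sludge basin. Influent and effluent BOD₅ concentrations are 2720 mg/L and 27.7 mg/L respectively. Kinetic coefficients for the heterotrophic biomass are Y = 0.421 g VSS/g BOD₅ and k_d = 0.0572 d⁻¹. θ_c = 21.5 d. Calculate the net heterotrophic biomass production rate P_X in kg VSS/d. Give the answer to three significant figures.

Y_obs = Y / (1 + k_d θ_c) = 0.421 / (1 + 0.0572 × 21.5) = 0.421 / 2.230 = 0.1888.
ΔS = 2720 − 27.7 = 2692 mg/L, so the substrate removal rate is 409 × 2692/1000 = 1101 kg BOD₅/d.
P_X = Y_obs · Q(S₀ − S) = 0.1888 × 1101 = 207.9 kg VSS/d.

P_X ≈ 208 kg VSS/d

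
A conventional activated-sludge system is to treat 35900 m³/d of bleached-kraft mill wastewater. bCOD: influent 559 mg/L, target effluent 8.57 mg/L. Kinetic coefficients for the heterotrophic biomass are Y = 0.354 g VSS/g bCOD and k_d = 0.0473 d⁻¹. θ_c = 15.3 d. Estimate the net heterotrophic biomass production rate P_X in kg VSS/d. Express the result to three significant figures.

Y_obs = Y / (1 + k_d θ_c) = 0.354 / (1 + 0.0473 × 15.3) = 0.354 / 1.724 = 0.2054.
Mass of bCOD removed per day: Q(S₀ − S) = 35900 × 550.4 g/m³ = 19760 kg/d.
P_X = Y_obs · Q(S₀ − S) = 0.2054 × 19760 = 4058 kg VSS/d.

P_X ≈ 4060 kg VSS/d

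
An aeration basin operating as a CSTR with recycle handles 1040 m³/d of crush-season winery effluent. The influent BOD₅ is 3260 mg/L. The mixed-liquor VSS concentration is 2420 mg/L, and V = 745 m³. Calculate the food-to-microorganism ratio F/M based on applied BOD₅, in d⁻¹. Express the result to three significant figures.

Food-to-microorganism ratio F/M = Q S₀ / (V X) = 1040 × 3260 / (745.0 × 2420) = 1.881 d⁻¹.

F/M ≈ 1.88 d⁻¹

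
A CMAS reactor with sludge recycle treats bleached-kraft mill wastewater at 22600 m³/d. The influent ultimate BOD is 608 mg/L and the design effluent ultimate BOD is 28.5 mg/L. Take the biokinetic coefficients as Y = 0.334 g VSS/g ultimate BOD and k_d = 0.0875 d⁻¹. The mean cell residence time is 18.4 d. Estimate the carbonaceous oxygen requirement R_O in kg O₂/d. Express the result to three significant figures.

Observed yield with endogenous decay: Y_obs = Y / (1 + k_d·θ_c) = 0.334 / (1 + 0.0875 × 18.4) = 0.334 / 2.610 = 0.1280 g VSS/g ultimate BOD.
Substrate removed = Q·(S₀ − S) = 22600 m³/d × (608 − 28.5) g/m³ = 1.31×10^7 g/d = 13097 kg/d.
Net sludge production P_X = 0.1280 × 13097 = 1676 kg VSS/d.
R_O = Q·(S₀ − S) − 1.42·P_X = 13097 − 1.42 × 1676 = 10717 kg O₂/d.

R_O ≈ 10700 kg O₂/d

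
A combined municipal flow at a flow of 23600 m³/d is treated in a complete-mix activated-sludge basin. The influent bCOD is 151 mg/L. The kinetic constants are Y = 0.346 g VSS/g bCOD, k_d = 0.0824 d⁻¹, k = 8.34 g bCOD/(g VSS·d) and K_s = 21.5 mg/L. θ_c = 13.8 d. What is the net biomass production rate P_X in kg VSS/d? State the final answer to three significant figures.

Effluent substrate depends only on kinetics and SRT: S = K_s(1 + k_d θ_c) / [θ_c(Yk − k_d) − 1] = 21.5 × (1 + 0.0824 × 13.8) / [13.8 × (0.346 × 8.34 − 0.0824) − 1] = 45.95 / 37.68 = 1.219 mg/L.
Correct the yield for decay: Y_obs = Y/(1 + k_d θ_c) = 0.346 / (1 + 0.0824 × 13.8) = 0.346 / 2.137 = 0.1619.
Substrate removed = Q·(S₀ − S) = 23600 m³/d × (151 − 1.22) g/m³ = 3.53×10^6 g/d = 3535 kg/d.
So the net sludge growth is P_X = 0.1619 × 3535 = 572.3 kg VSS/d.

P_X ≈ 572 kg VSS/d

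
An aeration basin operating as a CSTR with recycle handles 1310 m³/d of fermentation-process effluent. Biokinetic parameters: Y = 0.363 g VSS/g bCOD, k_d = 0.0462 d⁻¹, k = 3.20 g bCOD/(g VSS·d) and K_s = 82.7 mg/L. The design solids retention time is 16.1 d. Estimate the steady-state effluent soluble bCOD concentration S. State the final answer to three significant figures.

Effluent substrate depends only on kinetics and SRT: S = K_s(1 + k_d θ_c) / [θ_c(Yk − k_d) − 1] = 82.7 × (1 + 0.0462 × 16.1) / [16.1 × (0.363 × 3.20 − 0.0462) − 1] = 144.2 / 16.96 = 8.504 mg/L.

S ≈ 8.50 mg/L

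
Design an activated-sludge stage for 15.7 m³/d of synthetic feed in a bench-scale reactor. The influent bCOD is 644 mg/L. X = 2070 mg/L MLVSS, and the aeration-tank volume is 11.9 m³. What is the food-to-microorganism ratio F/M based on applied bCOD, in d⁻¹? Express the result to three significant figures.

F/M ≈ 0.410 d⁻¹

Food-to-microorganism ratio F/M = Q S₀ / (V X) = 15.7 × 644 / (11.90 × 2070) = 0.4105 d⁻¹.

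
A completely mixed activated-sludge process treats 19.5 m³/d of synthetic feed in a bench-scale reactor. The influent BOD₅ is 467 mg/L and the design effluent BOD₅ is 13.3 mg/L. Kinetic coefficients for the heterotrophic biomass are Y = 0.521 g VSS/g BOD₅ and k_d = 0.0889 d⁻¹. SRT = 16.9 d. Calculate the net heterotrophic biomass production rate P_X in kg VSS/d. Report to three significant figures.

Correct the yield for decay: Y_obs = Y/(1 + k_d θ_c) = 0.521 / (1 + 0.0889 × 16.9) = 0.521 / 2.502 = 0.2082.
ΔS = 467 − 13.3 = 453.7 mg/L, so the substrate removal rate is 19.5 × 453.7/1000 = 8.847 kg BOD₅/d.
So the net sludge growth is P_X = 0.2082 × 8.847 = 1.842 kg VSS/d.

P_X ≈ 1.84 kg VSS/d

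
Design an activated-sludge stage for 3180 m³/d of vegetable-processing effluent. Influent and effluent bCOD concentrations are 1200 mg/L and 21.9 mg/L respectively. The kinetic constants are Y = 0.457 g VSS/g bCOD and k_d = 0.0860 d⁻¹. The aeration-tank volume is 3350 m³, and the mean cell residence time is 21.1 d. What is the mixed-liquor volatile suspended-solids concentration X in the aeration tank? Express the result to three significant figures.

X ≈ 3830 mg/L

X = Y·Q·ΔS·θ_c / [V·(1 + k_d θ_c)] = 0.457 × 3180 × (1200 − 21.9) × 21.1 / [3350 × (1 + 0.0860 × 21.1)] = 3831 mg/L.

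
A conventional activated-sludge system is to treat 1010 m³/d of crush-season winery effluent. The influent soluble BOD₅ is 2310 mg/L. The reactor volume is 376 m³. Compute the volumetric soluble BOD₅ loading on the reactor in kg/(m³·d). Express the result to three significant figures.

L_v = Q S₀ / V = 1010 × 2310 × 10⁻³ / 376.0 = 6.205 kg/(m³·d).

L_v ≈ 6.21 kg soluble BOD₅/(m³·d)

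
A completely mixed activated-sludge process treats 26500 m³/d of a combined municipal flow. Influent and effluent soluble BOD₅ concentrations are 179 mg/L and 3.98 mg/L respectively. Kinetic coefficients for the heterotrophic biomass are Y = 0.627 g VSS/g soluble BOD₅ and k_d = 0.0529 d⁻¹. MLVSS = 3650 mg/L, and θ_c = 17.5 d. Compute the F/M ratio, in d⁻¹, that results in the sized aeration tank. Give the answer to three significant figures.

F/M ≈ 0.179 d⁻¹

From the SRT design equation V = Y Q (S₀−S) θ_c / [X (1 + k_d θ_c)] = 0.627 × 26500 × (179 − 3.98) × 17.5 / [3650 × (1 + 0.0529 × 17.5)] = 5.09×10^7 / 7029 = 7240 m³.
Food-to-microorganism ratio F/M = Q S₀ / (V X) = 26500 × 179 / (7240 × 3650) = 0.1795 d⁻¹.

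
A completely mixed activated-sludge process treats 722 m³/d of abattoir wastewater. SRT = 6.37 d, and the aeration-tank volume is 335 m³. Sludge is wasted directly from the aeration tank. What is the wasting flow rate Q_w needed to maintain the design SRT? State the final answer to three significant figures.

Q_w ≈ 52.6 m³/d

Wasting from the aeration tank: Q_w = V / θ_c = 335.0 / 6.37 = 52.59 m³/d.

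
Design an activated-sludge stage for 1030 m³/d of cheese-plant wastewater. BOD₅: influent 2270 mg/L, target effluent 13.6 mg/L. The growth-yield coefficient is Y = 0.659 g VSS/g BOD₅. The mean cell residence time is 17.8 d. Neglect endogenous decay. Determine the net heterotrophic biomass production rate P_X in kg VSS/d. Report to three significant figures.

Since k_d ≈ 0, Y_obs = Y = 0.659 g VSS/g BOD₅.
Mass of BOD₅ removed per day: Q(S₀ − S) = 1030 × 2256 g/m³ = 2324 kg/d.
Net biomass production P_X = Y_obs × Q·(S₀ − S) = 0.6590 × 2324 = 1532 kg VSS/d.

P_X ≈ 1530 kg VSS/d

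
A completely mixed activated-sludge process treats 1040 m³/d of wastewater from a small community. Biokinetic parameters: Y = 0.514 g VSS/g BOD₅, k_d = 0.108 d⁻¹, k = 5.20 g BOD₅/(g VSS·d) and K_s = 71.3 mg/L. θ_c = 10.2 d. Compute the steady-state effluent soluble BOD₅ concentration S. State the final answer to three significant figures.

S ≈ 5.96 mg/L

For a completely mixed reactor with recycle the Lawrence–McCarty relation gives S = K_s·(1 + k_d·θ_c) / [θ_c·(Y·k − k_d) − 1] = 71.3 × (1 + 0.108 × 10.2) / [10.2 × (0.514 × 5.20 − 0.108) − 1] = 149.8 / 25.16 = 5.955 mg/L.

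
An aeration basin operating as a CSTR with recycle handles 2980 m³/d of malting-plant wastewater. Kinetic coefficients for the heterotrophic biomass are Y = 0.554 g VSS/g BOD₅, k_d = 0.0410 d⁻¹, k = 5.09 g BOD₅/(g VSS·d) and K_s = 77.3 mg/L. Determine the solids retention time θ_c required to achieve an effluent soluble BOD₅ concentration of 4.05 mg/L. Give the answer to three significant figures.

Specific growth rate at S = 4.05 mg/L: μ = YkS/(K_s+S) = 0.554·5.09·4.05/(77.3+4.05) = 0.1404 d⁻¹.
1/θ_c = 0.1404 − 0.0410 = 0.09939 d⁻¹, so θ_c = 10.06 d.

θ_c ≈ 10.1 d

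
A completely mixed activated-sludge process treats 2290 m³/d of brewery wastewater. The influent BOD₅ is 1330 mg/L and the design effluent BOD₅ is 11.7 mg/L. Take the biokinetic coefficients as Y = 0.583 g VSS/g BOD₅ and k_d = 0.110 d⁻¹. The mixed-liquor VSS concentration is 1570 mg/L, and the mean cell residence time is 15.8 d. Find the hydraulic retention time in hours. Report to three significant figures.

τ ≈ 67.8 h

Steady-state biomass mass balance: V·X·(1 + k_d·θ_c) = Y·Q·(S₀ − S)·θ_c, so V = 0.583 × 2290 × (1330 − 11.7) × 15.8 / [1570 × (1 + 0.110 × 15.8)] = 2.78×10^7 / 4299 = 6469 m³.
HRT = V/Q = 6469 m³ / 2290 m³·d⁻¹ = 2.825 d × 24 = 67.80 h.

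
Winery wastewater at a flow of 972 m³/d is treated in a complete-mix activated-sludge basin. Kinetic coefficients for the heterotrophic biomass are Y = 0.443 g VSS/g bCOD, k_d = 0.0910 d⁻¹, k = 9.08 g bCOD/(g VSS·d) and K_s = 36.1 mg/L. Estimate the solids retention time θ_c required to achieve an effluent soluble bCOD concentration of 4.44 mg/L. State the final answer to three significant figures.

From 1/θ_c = Y·k·S/(K_s + S) − k_d: Y·k·S/(K_s+S) = 0.443 × 9.08 × 4.44 / (36.1 + 4.44) = 0.4405 d⁻¹.
Then 1/θ_c = μ − k_d = 0.4405 − 0.0910 = 0.3495 d⁻¹, giving θ_c = 2.861 d.

θ_c ≈ 2.86 d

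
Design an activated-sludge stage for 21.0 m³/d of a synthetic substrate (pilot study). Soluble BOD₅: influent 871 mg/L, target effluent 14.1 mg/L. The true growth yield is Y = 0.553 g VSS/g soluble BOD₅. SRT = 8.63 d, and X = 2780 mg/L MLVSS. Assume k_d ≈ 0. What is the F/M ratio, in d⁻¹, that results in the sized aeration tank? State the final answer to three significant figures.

V·X = Y·Q·ΔS·θ_c gives V = 0.553 × 21.0 × (871 − 14.1) × 8.63 / 2780 = 30.89 m³.
Food-to-microorganism ratio F/M = Q S₀ / (V X) = 21.0 × 871 / (30.89 × 2780) = 0.2130 d⁻¹.

F/M ≈ 0.213 d⁻¹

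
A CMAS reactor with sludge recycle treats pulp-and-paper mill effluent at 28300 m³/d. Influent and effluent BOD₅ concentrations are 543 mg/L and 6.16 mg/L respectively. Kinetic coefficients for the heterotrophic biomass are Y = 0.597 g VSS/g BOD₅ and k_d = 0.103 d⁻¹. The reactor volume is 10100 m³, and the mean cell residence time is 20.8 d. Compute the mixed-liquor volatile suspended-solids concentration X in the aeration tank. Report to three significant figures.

From V·X·(1 + k_d·θ_c) = Y·Q·(S₀ − S)·θ_c: X = 0.597 × 28300 × (543 − 6.16) × 20.8 / [10100 × (1 + 0.103 × 20.8)] = 5944 mg/L.

X ≈ 5940 mg/L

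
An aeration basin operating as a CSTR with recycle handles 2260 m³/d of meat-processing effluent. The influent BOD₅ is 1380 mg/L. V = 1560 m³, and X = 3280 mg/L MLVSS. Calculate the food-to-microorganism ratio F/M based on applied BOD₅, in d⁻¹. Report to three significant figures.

F/M ≈ 0.610 d⁻¹

F/M = applied load / biomass = Q·S₀/(V·X) = 2260 × 1380 / (1560 × 3280) = 0.6095 d⁻¹.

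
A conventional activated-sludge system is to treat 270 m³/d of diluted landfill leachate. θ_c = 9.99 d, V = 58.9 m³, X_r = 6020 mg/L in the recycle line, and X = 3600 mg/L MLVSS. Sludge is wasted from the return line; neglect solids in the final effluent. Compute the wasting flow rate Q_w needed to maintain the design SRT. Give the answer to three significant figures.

θ_c = V·X/(Q_w·X_r) when wasting from the recycle, so Q_w = V·X/(θ_c·X_r) = 58.90 × 3600 / (9.99 × 6020) = 3.526 m³/d.

Q_w ≈ 3.53 m³/d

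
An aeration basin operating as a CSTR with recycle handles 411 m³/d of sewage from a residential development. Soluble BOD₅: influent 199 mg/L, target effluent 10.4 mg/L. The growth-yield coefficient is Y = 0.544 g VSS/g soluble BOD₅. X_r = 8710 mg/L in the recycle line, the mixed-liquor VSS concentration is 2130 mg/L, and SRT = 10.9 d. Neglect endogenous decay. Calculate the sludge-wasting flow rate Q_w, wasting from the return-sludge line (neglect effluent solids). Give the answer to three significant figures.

With k_d = 0 the design equation reduces to V = Y Q (S₀−S) θ_c / X = 0.544 × 411 × (199 − 10.4) × 10.9 / 2130 = 215.8 m³.
θ_c = V·X/(Q_w·X_r) when wasting from the recycle, so Q_w = V·X/(θ_c·X_r) = 215.8 × 2130 / (10.9 × 8710) = 4.841 m³/d.

Q_w ≈ 4.84 m³/d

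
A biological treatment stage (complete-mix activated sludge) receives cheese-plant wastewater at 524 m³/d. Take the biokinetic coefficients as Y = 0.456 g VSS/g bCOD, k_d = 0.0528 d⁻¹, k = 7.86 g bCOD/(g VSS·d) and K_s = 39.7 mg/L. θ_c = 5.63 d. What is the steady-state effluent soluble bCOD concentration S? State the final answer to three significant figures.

Effluent substrate depends only on kinetics and SRT: S = K_s(1 + k_d θ_c) / [θ_c(Yk − k_d) − 1] = 39.7 × (1 + 0.0528 × 5.63) / [5.63 × (0.456 × 7.86 − 0.0528) − 1] = 51.50 / 18.88 = 2.728 mg/L.

S ≈ 2.73 mg/L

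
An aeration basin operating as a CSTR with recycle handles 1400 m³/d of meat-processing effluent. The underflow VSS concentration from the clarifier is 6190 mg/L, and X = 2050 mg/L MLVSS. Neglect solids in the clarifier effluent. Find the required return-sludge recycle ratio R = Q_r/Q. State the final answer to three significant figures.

Mass balance around the secondary clarifier (neglecting effluent solids): R = X / (X_r − X) = 2050 / (6190 − 2050) = 0.4952.

R ≈ 0.495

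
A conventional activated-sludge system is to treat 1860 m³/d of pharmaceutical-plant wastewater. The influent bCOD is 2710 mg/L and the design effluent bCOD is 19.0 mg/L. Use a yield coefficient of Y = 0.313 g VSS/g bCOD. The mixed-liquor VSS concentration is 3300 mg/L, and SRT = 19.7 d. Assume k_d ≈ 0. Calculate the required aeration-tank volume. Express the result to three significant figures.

V ≈ 9350 m³

With k_d = 0 the design equation reduces to V = Y Q (S₀−S) θ_c / X = 0.313 × 1860 × (2710 − 19.0) × 19.7 / 3300 = 9352 m³.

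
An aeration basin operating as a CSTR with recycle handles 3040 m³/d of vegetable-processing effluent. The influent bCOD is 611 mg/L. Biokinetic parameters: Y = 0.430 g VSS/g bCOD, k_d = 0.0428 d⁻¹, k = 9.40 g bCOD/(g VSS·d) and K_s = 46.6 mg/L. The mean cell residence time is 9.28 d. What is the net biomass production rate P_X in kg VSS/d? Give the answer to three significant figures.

Effluent substrate depends only on kinetics and SRT: S = K_s(1 + k_d θ_c) / [θ_c(Yk − k_d) − 1] = 46.6 × (1 + 0.0428 × 9.28) / [9.28 × (0.430 × 9.40 − 0.0428) − 1] = 65.11 / 36.11 = 1.803 mg/L.
Y_obs = Y / (1 + k_d θ_c) = 0.430 / (1 + 0.0428 × 9.28) = 0.430 / 1.397 = 0.3078.
Substrate removed = Q·(S₀ − S) = 3040 m³/d × (611 − 1.80) g/m³ = 1.85×10^6 g/d = 1852 kg/d.
P_X = Y_obs · Q(S₀ − S) = 0.3078 × 1852 = 570.0 kg VSS/d.

P_X ≈ 570 kg VSS/d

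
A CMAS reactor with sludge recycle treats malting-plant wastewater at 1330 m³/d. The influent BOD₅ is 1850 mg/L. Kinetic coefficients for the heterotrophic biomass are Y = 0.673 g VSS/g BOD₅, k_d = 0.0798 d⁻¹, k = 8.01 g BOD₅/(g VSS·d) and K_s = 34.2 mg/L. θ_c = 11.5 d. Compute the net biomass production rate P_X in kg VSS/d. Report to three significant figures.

For a completely mixed reactor with recycle the Lawrence–McCarty relation gives S = K_s·(1 + k_d·θ_c) / [θ_c·(Y·k − k_d) − 1] = 34.2 × (1 + 0.0798 × 11.5) / [11.5 × (0.673 × 8.01 − 0.0798) − 1] = 65.59 / 60.08 = 1.092 mg/L.
The observed yield is Y_obs = Y/(1 + k_d·θ_c) = 0.673 / (1 + 0.0798 × 11.5) = 0.673 / 1.918 = 0.3509 g VSS per g BOD₅ removed.
Mass of BOD₅ removed per day: Q(S₀ − S) = 1330 × 1849 g/m³ = 2459 kg/d.
P_X = Y_obs · Q(S₀ − S) = 0.3509 × 2459 = 863.0 kg VSS/d.

P_X ≈ 863 kg VSS/d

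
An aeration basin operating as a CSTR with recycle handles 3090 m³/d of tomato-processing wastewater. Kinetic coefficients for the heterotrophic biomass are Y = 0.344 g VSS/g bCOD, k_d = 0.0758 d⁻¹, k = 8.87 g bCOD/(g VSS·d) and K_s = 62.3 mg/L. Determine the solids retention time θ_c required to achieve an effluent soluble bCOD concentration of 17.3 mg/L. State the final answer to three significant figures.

θ_c ≈ 1.70 d

At the target effluent, Y k S/(K_s+S) = 0.344×8.87×17.3/79.60 = 0.6632 d⁻¹.
Then 1/θ_c = μ − k_d = 0.6632 − 0.0758 = 0.5874 d⁻¹, giving θ_c = 1.703 d.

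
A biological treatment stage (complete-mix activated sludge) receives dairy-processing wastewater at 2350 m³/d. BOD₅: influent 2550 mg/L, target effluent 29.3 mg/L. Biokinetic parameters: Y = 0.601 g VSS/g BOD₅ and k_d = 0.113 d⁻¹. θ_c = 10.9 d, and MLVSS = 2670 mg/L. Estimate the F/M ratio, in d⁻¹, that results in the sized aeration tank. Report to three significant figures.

Steady-state biomass mass balance: V·X·(1 + k_d·θ_c) = Y·Q·(S₀ − S)·θ_c, so V = 0.601 × 2350 × (2550 − 29.3) × 10.9 / [2670 × (1 + 0.113 × 10.9)] = 3.88×10^7 / 5959 = 6512 m³.
Food-to-microorganism ratio F/M = Q S₀ / (V X) = 2350 × 2550 / (6512 × 2670) = 0.3446 d⁻¹.

F/M ≈ 0.345 d⁻¹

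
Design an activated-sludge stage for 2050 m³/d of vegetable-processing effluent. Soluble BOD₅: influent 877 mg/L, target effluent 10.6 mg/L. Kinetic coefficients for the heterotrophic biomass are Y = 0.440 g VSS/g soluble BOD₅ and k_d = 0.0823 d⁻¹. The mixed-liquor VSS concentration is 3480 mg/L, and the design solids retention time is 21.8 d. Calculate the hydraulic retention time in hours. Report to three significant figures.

τ ≈ 20.5 h

From the SRT design equation V = Y Q (S₀−S) θ_c / [X (1 + k_d θ_c)] = 0.440 × 2050 × (877 − 10.6) × 21.8 / [3480 × (1 + 0.0823 × 21.8)] = 1.7×10^7 / 9724 = 1752 m³.
τ = V/Q = 1752/2050 = 0.8547 d, or 20.51 h.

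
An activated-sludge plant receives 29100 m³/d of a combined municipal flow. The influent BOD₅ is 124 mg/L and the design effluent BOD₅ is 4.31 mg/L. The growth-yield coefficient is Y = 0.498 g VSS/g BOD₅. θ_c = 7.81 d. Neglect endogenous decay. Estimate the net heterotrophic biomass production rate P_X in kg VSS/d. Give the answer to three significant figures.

P_X ≈ 1730 kg VSS/d

No decay correction is needed, so Y_obs = Y = 0.498.
Q·(S₀ − S) = 29100 × (124 − 4.31) × 10⁻³ = 3483 kg/d removed.
P_X = Y_obs · Q(S₀ − S) = 0.4980 × 3483 = 1735 kg VSS/d.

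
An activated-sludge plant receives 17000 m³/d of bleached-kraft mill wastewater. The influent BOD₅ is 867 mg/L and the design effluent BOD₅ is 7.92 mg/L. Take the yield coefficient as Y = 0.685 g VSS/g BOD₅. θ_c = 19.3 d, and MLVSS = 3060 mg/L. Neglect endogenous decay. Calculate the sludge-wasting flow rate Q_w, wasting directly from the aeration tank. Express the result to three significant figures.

Q_w ≈ 3270 m³/d

Biomass mass balance (decay neglected): V·X = Y·Q·(S₀ − S)·θ_c, so V = 0.685 × 17000 × (867 − 7.92) × 19.3 / 3060 = 63097 m³.
For wasting at MLVSS concentration, Q_w = V/θ_c = 63097/19.3 = 3269 m³/d.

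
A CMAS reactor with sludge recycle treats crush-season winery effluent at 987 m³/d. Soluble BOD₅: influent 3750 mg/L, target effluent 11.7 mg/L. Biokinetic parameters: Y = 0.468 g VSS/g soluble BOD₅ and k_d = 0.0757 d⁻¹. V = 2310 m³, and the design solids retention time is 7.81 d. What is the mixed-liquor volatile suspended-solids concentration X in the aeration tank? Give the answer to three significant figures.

X ≈ 3670 mg/L

From V·X·(1 + k_d·θ_c) = Y·Q·(S₀ − S)·θ_c: X = 0.468 × 987 × (3750 − 11.7) × 7.81 / [2310 × (1 + 0.0757 × 7.81)] = 3669 mg/L.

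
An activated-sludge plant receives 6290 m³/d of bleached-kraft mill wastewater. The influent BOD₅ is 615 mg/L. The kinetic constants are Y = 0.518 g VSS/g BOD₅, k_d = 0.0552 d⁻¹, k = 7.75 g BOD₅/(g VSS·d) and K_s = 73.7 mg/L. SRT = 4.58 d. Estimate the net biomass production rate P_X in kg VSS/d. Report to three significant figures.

P_X ≈ 1590 kg VSS/d

Effluent substrate depends only on kinetics and SRT: S = K_s(1 + k_d θ_c) / [θ_c(Yk − k_d) − 1] = 73.7 × (1 + 0.0552 × 4.58) / [4.58 × (0.518 × 7.75 − 0.0552) − 1] = 92.33 / 17.13 = 5.389 mg/L.
Observed yield with endogenous decay: Y_obs = Y / (1 + k_d·θ_c) = 0.518 / (1 + 0.0552 × 4.58) = 0.518 / 1.253 = 0.4135 g VSS/g BOD₅.
ΔS = 615 − 5.39 = 609.6 mg/L, so the substrate removal rate is 6290 × 609.6/1000 = 3834 kg BOD₅/d.
P_X = Y_obs · Q(S₀ − S) = 0.4135 × 3834 = 1585 kg VSS/d.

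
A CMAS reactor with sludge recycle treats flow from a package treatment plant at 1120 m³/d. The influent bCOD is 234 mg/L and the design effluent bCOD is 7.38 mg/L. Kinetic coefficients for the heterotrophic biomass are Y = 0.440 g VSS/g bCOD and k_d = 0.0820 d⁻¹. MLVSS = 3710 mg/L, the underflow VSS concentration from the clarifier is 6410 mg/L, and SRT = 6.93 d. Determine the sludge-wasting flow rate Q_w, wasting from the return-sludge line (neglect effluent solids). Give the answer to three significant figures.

Rearranging the biomass balance for a CMAS with decay, V = Y·Q·ΔS·θ_c / [X·(1+k_d θ_c)] = 0.440 × 1120 × (234 − 7.38) × 6.93 / [3710 × (1 + 0.0820 × 6.93)] = 7.74×10^5 / 5818 = 133.0 m³.
θ_c = V·X/(Q_w·X_r) when wasting from the recycle, so Q_w = V·X/(θ_c·X_r) = 133.0 × 3710 / (6.93 × 6410) = 11.11 m³/d.

Q_w ≈ 11.1 m³/d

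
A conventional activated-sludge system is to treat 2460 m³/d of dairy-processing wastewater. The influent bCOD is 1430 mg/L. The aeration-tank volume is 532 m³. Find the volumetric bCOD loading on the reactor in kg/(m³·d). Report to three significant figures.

L_v = Q S₀ / V = 2460 × 1430 × 10⁻³ / 532.0 = 6.612 kg/(m³·d).

L_v ≈ 6.61 kg bCOD/(m³·d)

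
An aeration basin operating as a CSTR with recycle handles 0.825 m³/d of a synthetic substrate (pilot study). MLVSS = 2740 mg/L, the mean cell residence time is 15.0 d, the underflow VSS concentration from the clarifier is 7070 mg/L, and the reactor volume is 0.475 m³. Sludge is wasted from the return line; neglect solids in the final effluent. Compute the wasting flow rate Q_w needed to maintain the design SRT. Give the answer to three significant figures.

Q_w = (V·X)/(θ_c X_r) = 0.4750 × 2740 / (15.0 × 7070) = 0.01227 m³/d.

Q_w ≈ 0.0123 m³/d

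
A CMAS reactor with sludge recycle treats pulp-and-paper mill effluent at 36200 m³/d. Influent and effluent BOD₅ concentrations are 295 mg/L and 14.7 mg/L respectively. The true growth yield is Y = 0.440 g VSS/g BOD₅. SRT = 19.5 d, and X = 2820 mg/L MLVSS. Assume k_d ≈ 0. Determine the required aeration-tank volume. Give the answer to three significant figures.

V ≈ 30900 m³

With k_d = 0 the design equation reduces to V = Y Q (S₀−S) θ_c / X = 0.440 × 36200 × (295 − 14.7) × 19.5 / 2820 = 30872 m³.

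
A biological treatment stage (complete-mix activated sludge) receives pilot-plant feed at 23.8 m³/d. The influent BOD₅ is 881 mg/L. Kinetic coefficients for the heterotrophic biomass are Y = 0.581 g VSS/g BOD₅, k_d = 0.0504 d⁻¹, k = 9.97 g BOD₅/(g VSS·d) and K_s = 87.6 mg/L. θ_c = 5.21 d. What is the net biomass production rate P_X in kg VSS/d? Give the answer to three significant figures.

For a completely mixed reactor with recycle the Lawrence–McCarty relation gives S = K_s·(1 + k_d·θ_c) / [θ_c·(Y·k − k_d) − 1] = 87.6 × (1 + 0.0504 × 5.21) / [5.21 × (0.581 × 9.97 − 0.0504) − 1] = 110.6 / 28.92 = 3.825 mg/L.
Correct the yield for decay: Y_obs = Y/(1 + k_d θ_c) = 0.581 / (1 + 0.0504 × 5.21) = 0.581 / 1.263 = 0.4602.
ΔS = 881 − 3.82 = 877.2 mg/L, so the substrate removal rate is 23.8 × 877.2/1000 = 20.88 kg BOD₅/d.
Biomass produced: P_X = Y_obs·Q·ΔS = 0.4602 × 20.88 ≈ 9.607 kg VSS/d.

P_X ≈ 9.61 kg VSS/d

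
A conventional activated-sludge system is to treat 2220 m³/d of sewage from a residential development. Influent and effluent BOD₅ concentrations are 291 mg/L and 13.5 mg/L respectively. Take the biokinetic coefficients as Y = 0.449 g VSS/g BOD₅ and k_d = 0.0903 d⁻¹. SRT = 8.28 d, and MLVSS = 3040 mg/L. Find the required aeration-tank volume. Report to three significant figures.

From the SRT design equation V = Y Q (S₀−S) θ_c / [X (1 + k_d θ_c)] = 0.449 × 2220 × (291 − 13.5) × 8.28 / [3040 × (1 + 0.0903 × 8.28)] = 2.29×10^6 / 5313 = 431.1 m³.

V ≈ 431 m³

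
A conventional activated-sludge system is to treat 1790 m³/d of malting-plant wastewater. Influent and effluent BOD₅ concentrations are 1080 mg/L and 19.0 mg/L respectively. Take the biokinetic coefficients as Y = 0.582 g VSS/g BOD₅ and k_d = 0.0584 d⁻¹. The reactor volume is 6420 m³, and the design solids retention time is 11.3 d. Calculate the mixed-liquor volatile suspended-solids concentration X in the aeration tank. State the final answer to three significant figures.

From V·X·(1 + k_d·θ_c) = Y·Q·(S₀ − S)·θ_c: X = 0.582 × 1790 × (1080 − 19.0) × 11.3 / [6420 × (1 + 0.0584 × 11.3)] = 1172 mg/L.

X ≈ 1170 mg/L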